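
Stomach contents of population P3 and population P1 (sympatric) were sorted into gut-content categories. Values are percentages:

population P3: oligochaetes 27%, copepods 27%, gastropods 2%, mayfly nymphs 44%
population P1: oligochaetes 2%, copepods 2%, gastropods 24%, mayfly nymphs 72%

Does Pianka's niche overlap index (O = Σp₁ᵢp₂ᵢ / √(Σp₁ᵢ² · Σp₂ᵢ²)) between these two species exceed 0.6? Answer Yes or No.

Yes

Convert percentages to proportions (divide by 100).
Σ p₁ᵢp₂ᵢ = 0.0054 + 0.0054 + 0.0048 + 0.3168 = 0.3324
Σp_1ᵢ² = 0.27² + 0.27² + 0.02² + 0.44² = 0.0729 + 0.0729 + 0.0004 + 0.1936 = 0.3398
Σp_2ᵢ² = 0.02² + 0.02² + 0.24² + 0.72² = 0.0004 + 0.0004 + 0.0576 + 0.5184 = 0.5768
O = 0.3324 / √(0.3398 × 0.5768) = 0.3324 / 0.44272 = 0.7508
O = 0.7508 > 0.6 → Yes.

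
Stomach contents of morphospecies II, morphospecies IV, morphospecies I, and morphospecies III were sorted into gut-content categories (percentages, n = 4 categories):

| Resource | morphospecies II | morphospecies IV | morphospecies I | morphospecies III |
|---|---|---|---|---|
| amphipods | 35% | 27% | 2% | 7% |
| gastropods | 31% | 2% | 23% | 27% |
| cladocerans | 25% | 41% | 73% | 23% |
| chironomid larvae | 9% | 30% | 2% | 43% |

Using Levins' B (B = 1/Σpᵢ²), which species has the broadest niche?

Convert percentages to proportions (divide by 100).
Σp_IIᵢ² = 0.35² + 0.31² + 0.25² + 0.09² = 0.1225 + 0.0961 + 0.0625 + 0.0081 = 0.2892
B_II = 1 / 0.2892 = 3.4578
Σp_IVᵢ² = 0.27² + 0.02² + 0.41² + 0.30² = 0.0729 + 0.0004 + 0.1681 + 0.0900 = 0.3314
B_IV = 1 / 0.3314 = 3.0175
Σp_Iᵢ² = 0.02² + 0.23² + 0.73² + 0.02² = 0.0004 + 0.0529 + 0.5329 + 0.0004 = 0.5866
B_I = 1 / 0.5866 = 1.7047
Σp_IIIᵢ² = 0.07² + 0.27² + 0.23² + 0.43² = 0.0049 + 0.0729 + 0.0529 + 0.1849 = 0.3156
B_III = 1 / 0.3156 = 3.1686
Highest B → broadest niche (most generalist): morphospecies II (B = 3.46).

morphospecies II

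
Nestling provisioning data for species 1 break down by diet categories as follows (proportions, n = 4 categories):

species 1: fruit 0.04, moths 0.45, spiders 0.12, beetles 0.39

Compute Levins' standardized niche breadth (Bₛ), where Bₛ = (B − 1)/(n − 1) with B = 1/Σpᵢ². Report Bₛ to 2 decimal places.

Σpᵢ² = 0.04² + 0.45² + 0.12² + 0.39² = 0.0016 + 0.2025 + 0.0144 + 0.1521 = 0.3706
B = 1 / 0.3706 = 2.6983
Bₛ = (B − 1)/(n − 1) = (2.6983 − 1)/(4 − 1) = 1.6983/3 = 0.5661

0.57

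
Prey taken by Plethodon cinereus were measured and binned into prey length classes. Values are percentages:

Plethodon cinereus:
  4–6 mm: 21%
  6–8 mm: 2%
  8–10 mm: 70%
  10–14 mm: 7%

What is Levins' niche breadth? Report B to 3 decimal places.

Convert percentages to proportions (divide by 100).
Σpᵢ² = 0.21² + 0.02² + 0.70² + 0.07² = 0.0441 + 0.0004 + 0.4900 + 0.0049 = 0.5394
B = 1 / 0.5394 = 1.85391

1.854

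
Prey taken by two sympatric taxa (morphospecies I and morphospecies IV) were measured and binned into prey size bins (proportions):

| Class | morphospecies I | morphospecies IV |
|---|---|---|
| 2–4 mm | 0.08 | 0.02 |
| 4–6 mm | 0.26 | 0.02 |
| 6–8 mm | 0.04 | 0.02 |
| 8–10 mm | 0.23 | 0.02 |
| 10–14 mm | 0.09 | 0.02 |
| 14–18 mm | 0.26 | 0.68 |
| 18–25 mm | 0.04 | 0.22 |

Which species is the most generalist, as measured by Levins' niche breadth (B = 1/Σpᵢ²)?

morphospecies I

Σp_Iᵢ² = 0.08² + 0.26² + 0.04² + 0.23² + 0.09² + 0.26² + 0.04² = 0.0064 + 0.0676 + 0.0016 + 0.0529 + 0.0081 + 0.0676 + 0.0016 = 0.2058
B_I = 1 / 0.2058 = 4.8591
Σp_IVᵢ² = 0.02² + 0.02² + 0.02² + 0.02² + 0.02² + 0.68² + 0.22² = 0.0004 + 0.0004 + 0.0004 + 0.0004 + 0.0004 + 0.4624 + 0.0484 = 0.5128
B_IV = 1 / 0.5128 = 1.9501
Highest B → broadest niche (most generalist): morphospecies I (B = 4.86).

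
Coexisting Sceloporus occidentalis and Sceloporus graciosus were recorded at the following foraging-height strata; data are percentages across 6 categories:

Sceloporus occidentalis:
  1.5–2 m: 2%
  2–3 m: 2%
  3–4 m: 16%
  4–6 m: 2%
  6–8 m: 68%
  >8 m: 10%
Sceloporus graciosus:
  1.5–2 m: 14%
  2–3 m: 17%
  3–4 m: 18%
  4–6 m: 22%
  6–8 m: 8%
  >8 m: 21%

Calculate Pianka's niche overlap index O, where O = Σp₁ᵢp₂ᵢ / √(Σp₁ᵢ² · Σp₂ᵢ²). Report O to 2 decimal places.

Convert percentages to proportions (divide by 100).
Σ p₁ᵢp₂ᵢ = 0.0028 + 0.0034 + 0.0288 + 0.0044 + 0.0544 + 0.0210 = 0.1148
Σp_1ᵢ² = 0.02² + 0.02² + 0.16² + 0.02² + 0.68² + 0.10² = 0.0004 + 0.0004 + 0.0256 + 0.0004 + 0.4624 + 0.0100 = 0.4992
Σp_2ᵢ² = 0.14² + 0.17² + 0.18² + 0.22² + 0.08² + 0.21² = 0.0196 + 0.0289 + 0.0324 + 0.0484 + 0.0064 + 0.0441 = 0.1798
O = 0.1148 / √(0.4992 × 0.1798) = 0.1148 / 0.29959 = 0.3832

0.38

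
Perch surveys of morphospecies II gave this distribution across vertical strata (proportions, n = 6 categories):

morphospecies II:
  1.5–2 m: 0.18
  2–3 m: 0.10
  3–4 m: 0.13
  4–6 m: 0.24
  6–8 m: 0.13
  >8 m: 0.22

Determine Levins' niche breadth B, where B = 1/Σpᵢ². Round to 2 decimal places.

Σpᵢ² = 0.18² + 0.10² + 0.13² + 0.24² + 0.13² + 0.22² = 0.0324 + 0.0100 + 0.0169 + 0.0576 + 0.0169 + 0.0484 = 0.1822
B = 1 / 0.1822 = 5.4885

5.49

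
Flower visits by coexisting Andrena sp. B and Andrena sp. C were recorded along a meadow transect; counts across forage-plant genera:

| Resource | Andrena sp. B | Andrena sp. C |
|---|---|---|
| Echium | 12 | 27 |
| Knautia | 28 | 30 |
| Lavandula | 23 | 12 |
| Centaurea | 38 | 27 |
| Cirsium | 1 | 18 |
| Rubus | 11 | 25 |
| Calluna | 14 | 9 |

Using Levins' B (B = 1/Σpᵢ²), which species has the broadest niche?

Proportions for Andrena sp. B (n=127): 12/127=0.0945, 28/127=0.2205, 23/127=0.1811, 38/127=0.2992, 1/127=0.0079, 11/127=0.0866, 14/127=0.1102
Proportions for Andrena sp. C (n=148): 27/148=0.1824, 30/148=0.2027, 12/148=0.0811, 27/148=0.1824, 18/148=0.1216, 25/148=0.1689, 9/148=0.0608
Σp_Bᵢ² = 0.0945² + 0.2205² + 0.1811² + 0.2992² + 0.0079² + 0.0866² + 0.1102² = 0.008930 + 0.048620 + 0.032797 + 0.089521 + 0.000062 + 0.007500 + 0.012144 = 0.199574
B_B = 1 / 0.199574 = 5.0107
Σp_Cᵢ² = 0.1824² + 0.2027² + 0.0811² + 0.1824² + 0.1216² + 0.1689² + 0.0608² = 0.033270 + 0.041087 + 0.006577 + 0.033270 + 0.014787 + 0.028527 + 0.003697 = 0.161215
B_C = 1 / 0.161215 = 6.2029
Highest B → broadest niche (most generalist): Andrena sp. C (B = 6.20).

Andrena sp. C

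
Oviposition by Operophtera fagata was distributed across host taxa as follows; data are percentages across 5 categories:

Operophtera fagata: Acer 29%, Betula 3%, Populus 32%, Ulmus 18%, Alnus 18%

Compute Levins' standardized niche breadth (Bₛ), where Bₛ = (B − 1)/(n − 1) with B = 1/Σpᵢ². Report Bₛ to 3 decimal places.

0.741

Convert percentages to proportions (divide by 100).
Σpᵢ² = 0.29² + 0.03² + 0.32² + 0.18² + 0.18² = 0.0841 + 0.0009 + 0.1024 + 0.0324 + 0.0324 = 0.2522
B = 1 / 0.2522 = 3.96511
Bₛ = (B − 1)/(n − 1) = (3.96511 − 1)/(5 − 1) = 2.96511/4 = 0.74128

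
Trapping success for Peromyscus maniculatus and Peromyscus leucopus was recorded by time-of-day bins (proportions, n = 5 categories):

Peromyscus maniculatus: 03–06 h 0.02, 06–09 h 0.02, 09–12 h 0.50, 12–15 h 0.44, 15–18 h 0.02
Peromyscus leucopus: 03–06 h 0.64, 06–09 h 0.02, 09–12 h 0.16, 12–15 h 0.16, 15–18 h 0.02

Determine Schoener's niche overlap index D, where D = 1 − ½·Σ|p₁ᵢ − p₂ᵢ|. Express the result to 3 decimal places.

Σ|p₁ᵢ − p₂ᵢ| = 0.62 + 0.00 + 0.34 + 0.28 + 0.00 = 1.24
D = 1 − ½ × 1.24 = 1 − 0.620 = 0.38000

0.380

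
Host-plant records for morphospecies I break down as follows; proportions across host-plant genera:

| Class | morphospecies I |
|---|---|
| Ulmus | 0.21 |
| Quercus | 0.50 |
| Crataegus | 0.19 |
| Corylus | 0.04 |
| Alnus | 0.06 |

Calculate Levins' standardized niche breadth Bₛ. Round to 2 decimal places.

Σpᵢ² = 0.21² + 0.50² + 0.19² + 0.04² + 0.06² = 0.0441 + 0.2500 + 0.0361 + 0.0016 + 0.0036 = 0.3354
B = 1 / 0.3354 = 2.9815
Bₛ = (B − 1)/(n − 1) = (2.9815 − 1)/(5 − 1) = 1.9815/4 = 0.4954

0.50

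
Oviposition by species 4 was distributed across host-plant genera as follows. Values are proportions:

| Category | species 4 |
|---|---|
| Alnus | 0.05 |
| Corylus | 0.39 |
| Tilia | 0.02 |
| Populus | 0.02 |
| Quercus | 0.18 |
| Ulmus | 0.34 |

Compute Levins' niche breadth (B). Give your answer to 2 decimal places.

3.30

Σpᵢ² = 0.05² + 0.39² + 0.02² + 0.02² + 0.18² + 0.34² = 0.0025 + 0.1521 + 0.0004 + 0.0004 + 0.0324 + 0.1156 = 0.3034
B = 1 / 0.3034 = 3.2960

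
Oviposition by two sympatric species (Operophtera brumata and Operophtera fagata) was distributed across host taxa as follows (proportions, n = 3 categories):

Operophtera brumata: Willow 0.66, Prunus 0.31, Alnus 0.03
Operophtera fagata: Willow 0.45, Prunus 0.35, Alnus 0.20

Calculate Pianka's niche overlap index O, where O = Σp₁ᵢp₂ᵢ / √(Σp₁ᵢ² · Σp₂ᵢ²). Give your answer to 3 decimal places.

0.933

Σ p₁ᵢp₂ᵢ = 0.2970 + 0.1085 + 0.0060 = 0.4115
Σp_1ᵢ² = 0.66² + 0.31² + 0.03² = 0.4356 + 0.0961 + 0.0009 = 0.5326
Σp_2ᵢ² = 0.45² + 0.35² + 0.20² = 0.2025 + 0.1225 + 0.0400 = 0.3650
O = 0.4115 / √(0.5326 × 0.3650) = 0.4115 / 0.440907 = 0.93330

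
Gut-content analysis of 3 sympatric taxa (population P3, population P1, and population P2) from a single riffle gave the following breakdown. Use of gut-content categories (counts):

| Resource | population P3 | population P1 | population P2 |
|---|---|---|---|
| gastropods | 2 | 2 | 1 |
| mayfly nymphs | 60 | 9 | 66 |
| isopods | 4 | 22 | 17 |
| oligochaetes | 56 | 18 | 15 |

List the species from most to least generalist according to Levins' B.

Proportions for population P3 (n=122): 2/122=0.0164, 60/122=0.4918, 4/122=0.0328, 56/122=0.4590
Proportions for population P1 (n=51): 2/51=0.0392, 9/51=0.1765, 22/51=0.4314, 18/51=0.3529
Proportions for population P2 (n=99): 1/99=0.0101, 66/99=0.6667, 17/99=0.1717, 15/99=0.1515
Σp_P3ᵢ² = 0.0164² + 0.4918² + 0.0328² + 0.4590² = 0.000269 + 0.241867 + 0.001076 + 0.210681 = 0.453893
B_P3 = 1 / 0.453893 = 2.2032
Σp_P1ᵢ² = 0.0392² + 0.1765² + 0.4314² + 0.3529² = 0.001537 + 0.031152 + 0.186106 + 0.124538 = 0.343333
B_P1 = 1 / 0.343333 = 2.9126
Σp_P2ᵢ² = 0.0101² + 0.6667² + 0.1717² + 0.1515² = 0.000102 + 0.444489 + 0.029481 + 0.022952 = 0.497024
B_P2 = 1 / 0.497024 = 2.0120
Ranking by B (broadest → narrowest): population P1 (2.91) > population P3 (2.20) > population P2 (2.01)

population P1 > population P3 > population P2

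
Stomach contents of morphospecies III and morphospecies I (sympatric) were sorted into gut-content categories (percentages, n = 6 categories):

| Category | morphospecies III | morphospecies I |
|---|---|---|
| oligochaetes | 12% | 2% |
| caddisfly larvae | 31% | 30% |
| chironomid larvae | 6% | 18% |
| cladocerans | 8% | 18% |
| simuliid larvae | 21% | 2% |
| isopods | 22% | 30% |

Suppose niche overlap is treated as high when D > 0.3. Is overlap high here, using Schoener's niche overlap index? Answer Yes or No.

Convert percentages to proportions (divide by 100).
Σ|p₁ᵢ − p₂ᵢ| = 0.10 + 0.01 + 0.12 + 0.10 + 0.19 + 0.08 = 0.60
D = 1 − ½ × 0.60 = 1 − 0.300 = 0.7000
D = 0.7000 > 0.3 → Yes.

Yes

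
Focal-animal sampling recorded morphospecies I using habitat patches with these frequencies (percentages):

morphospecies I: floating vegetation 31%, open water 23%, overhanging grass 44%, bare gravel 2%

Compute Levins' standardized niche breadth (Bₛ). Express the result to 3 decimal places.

0.638

Convert percentages to proportions (divide by 100).
Σpᵢ² = 0.31² + 0.23² + 0.44² + 0.02² = 0.0961 + 0.0529 + 0.1936 + 0.0004 = 0.3430
B = 1 / 0.3430 = 2.91545
Bₛ = (B − 1)/(n − 1) = (2.91545 − 1)/(4 − 1) = 1.91545/3 = 0.63848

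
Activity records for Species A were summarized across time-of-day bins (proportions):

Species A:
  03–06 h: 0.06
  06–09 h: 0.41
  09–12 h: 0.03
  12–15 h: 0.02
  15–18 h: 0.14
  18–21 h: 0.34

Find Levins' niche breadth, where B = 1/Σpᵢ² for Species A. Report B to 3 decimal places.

3.245

Σpᵢ² = 0.06² + 0.41² + 0.03² + 0.02² + 0.14² + 0.34² = 0.0036 + 0.1681 + 0.0009 + 0.0004 + 0.0196 + 0.1156 = 0.3082
B = 1 / 0.3082 = 3.24465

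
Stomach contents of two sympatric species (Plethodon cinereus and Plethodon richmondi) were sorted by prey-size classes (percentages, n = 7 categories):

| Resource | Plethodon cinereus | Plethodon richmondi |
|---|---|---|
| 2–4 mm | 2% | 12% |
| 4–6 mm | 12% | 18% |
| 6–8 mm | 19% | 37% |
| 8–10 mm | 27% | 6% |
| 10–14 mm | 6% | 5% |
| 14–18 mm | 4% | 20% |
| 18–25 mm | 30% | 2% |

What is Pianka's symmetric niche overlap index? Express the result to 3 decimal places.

0.568

Convert percentages to proportions (divide by 100).
Σ p₁ᵢp₂ᵢ = 0.0024 + 0.0216 + 0.0703 + 0.0162 + 0.0030 + 0.0080 + 0.0060 = 0.1275
Σp_1ᵢ² = 0.02² + 0.12² + 0.19² + 0.27² + 0.06² + 0.04² + 0.30² = 0.0004 + 0.0144 + 0.0361 + 0.0729 + 0.0036 + 0.0016 + 0.0900 = 0.2190
Σp_2ᵢ² = 0.12² + 0.18² + 0.37² + 0.06² + 0.05² + 0.20² + 0.02² = 0.0144 + 0.0324 + 0.1369 + 0.0036 + 0.0025 + 0.0400 + 0.0004 = 0.2302
O = 0.1275 / √(0.2190 × 0.2302) = 0.1275 / 0.224530 = 0.56785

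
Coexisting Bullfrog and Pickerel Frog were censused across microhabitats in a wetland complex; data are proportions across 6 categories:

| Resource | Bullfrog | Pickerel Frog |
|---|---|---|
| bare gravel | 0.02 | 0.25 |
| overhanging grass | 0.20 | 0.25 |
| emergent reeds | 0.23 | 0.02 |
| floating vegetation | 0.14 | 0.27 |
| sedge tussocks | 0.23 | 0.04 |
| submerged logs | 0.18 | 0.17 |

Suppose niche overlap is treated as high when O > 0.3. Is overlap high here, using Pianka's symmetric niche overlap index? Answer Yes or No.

Yes

Σ p₁ᵢp₂ᵢ = 0.0050 + 0.0500 + 0.0046 + 0.0378 + 0.0092 + 0.0306 = 0.1372
Σp_1ᵢ² = 0.02² + 0.20² + 0.23² + 0.14² + 0.23² + 0.18² = 0.0004 + 0.0400 + 0.0529 + 0.0196 + 0.0529 + 0.0324 = 0.1982
Σp_2ᵢ² = 0.25² + 0.25² + 0.02² + 0.27² + 0.04² + 0.17² = 0.0625 + 0.0625 + 0.0004 + 0.0729 + 0.0016 + 0.0289 = 0.2288
O = 0.1372 / √(0.1982 × 0.2288) = 0.1372 / 0.21295 = 0.6443
O = 0.6443 > 0.3 → Yes.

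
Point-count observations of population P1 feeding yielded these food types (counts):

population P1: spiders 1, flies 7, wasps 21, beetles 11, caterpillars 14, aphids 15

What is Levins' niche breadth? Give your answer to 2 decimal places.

4.61

Proportions for population P1 (n=69): 1/69=0.0145, 7/69=0.1014, 21/69=0.3043, 11/69=0.1594, 14/69=0.2029, 15/69=0.2174
Σpᵢ² = 0.0145² + 0.1014² + 0.3043² + 0.1594² + 0.2029² + 0.2174² = 0.000210 + 0.010282 + 0.092598 + 0.025408 + 0.041168 + 0.047263 = 0.216929
B = 1 / 0.216929 = 4.6098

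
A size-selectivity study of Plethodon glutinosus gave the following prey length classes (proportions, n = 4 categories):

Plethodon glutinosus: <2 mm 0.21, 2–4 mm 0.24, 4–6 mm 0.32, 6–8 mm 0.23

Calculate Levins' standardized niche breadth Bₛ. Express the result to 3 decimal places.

0.964

Σpᵢ² = 0.21² + 0.24² + 0.32² + 0.23² = 0.0441 + 0.0576 + 0.1024 + 0.0529 = 0.2570
B = 1 / 0.2570 = 3.89105
Bₛ = (B − 1)/(n − 1) = (3.89105 − 1)/(4 − 1) = 2.89105/3 = 0.96368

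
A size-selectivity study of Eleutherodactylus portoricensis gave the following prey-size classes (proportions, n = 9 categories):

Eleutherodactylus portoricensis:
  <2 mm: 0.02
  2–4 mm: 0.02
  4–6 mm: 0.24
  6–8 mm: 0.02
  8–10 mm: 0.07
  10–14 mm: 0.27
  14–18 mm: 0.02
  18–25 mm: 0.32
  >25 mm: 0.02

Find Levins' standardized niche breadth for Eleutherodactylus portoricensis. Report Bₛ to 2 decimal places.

0.40

Σpᵢ² = 0.02² + 0.02² + 0.24² + 0.02² + 0.07² + 0.27² + 0.02² + 0.32² + 0.02² = 0.0004 + 0.0004 + 0.0576 + 0.0004 + 0.0049 + 0.0729 + 0.0004 + 0.1024 + 0.0004 = 0.2398
B = 1 / 0.2398 = 4.1701
Bₛ = (B − 1)/(n − 1) = (4.1701 − 1)/(9 − 1) = 3.1701/8 = 0.3963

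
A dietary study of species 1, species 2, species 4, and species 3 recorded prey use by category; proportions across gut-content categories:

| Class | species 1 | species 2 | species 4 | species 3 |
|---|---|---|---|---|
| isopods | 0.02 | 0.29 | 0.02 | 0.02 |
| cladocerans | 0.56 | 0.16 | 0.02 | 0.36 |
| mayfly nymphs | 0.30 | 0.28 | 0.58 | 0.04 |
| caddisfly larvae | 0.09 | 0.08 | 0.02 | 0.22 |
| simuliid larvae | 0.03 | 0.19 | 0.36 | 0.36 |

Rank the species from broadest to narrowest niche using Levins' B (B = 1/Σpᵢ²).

species 2 > species 3 > species 1 > species 4

Σp_1ᵢ² = 0.02² + 0.56² + 0.30² + 0.09² + 0.03² = 0.0004 + 0.3136 + 0.0900 + 0.0081 + 0.0009 = 0.4130
B_1 = 1 / 0.4130 = 2.4213
Σp_2ᵢ² = 0.29² + 0.16² + 0.28² + 0.08² + 0.19² = 0.0841 + 0.0256 + 0.0784 + 0.0064 + 0.0361 = 0.2306
B_2 = 1 / 0.2306 = 4.3365
Σp_4ᵢ² = 0.02² + 0.02² + 0.58² + 0.02² + 0.36² = 0.0004 + 0.0004 + 0.3364 + 0.0004 + 0.1296 = 0.4672
B_4 = 1 / 0.4672 = 2.1404
Σp_3ᵢ² = 0.02² + 0.36² + 0.04² + 0.22² + 0.36² = 0.0004 + 0.1296 + 0.0016 + 0.0484 + 0.1296 = 0.3096
B_3 = 1 / 0.3096 = 3.2300
Ranking by B (broadest → narrowest): species 2 (4.34) > species 3 (3.23) > species 1 (2.42) > species 4 (2.14)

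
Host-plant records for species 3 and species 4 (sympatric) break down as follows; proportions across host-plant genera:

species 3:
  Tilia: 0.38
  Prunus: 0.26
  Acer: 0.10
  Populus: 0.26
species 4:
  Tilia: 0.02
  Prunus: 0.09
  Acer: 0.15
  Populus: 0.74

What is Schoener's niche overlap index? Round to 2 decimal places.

Σ|p₁ᵢ − p₂ᵢ| = 0.36 + 0.17 + 0.05 + 0.48 = 1.06
D = 1 − ½ × 1.06 = 1 − 0.530 = 0.4700

0.47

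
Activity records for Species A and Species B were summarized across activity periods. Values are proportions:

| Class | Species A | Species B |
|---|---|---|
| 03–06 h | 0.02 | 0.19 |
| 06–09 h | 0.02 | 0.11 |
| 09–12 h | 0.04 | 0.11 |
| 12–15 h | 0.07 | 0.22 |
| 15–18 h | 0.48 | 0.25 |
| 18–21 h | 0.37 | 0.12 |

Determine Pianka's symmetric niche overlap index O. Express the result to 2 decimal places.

Σ p₁ᵢp₂ᵢ = 0.0038 + 0.0022 + 0.0044 + 0.0154 + 0.1200 + 0.0444 = 0.1902
Σp_1ᵢ² = 0.02² + 0.02² + 0.04² + 0.07² + 0.48² + 0.37² = 0.0004 + 0.0004 + 0.0016 + 0.0049 + 0.2304 + 0.1369 = 0.3746
Σp_2ᵢ² = 0.19² + 0.11² + 0.11² + 0.22² + 0.25² + 0.12² = 0.0361 + 0.0121 + 0.0121 + 0.0484 + 0.0625 + 0.0144 = 0.1856
O = 0.1902 / √(0.3746 × 0.1856) = 0.1902 / 0.26368 = 0.7213

0.72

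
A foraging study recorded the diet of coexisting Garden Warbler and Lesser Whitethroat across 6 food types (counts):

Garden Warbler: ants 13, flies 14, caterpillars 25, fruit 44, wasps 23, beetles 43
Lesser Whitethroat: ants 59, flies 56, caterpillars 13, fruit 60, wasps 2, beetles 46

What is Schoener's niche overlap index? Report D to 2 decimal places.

Proportions for Garden Warbler (n=162): 13/162=0.0802, 14/162=0.0864, 25/162=0.1543, 44/162=0.2716, 23/162=0.1420, 43/162=0.2654
Proportions for Lesser Whitethroat (n=236): 59/236=0.2500, 56/236=0.2373, 13/236=0.0551, 60/236=0.2542, 2/236=0.0085, 46/236=0.1949
Σ|p₁ᵢ − p₂ᵢ| = 0.1698 + 0.1509 + 0.0992 + 0.0174 + 0.1335 + 0.0705 = 0.6413
D = 1 − ½ × 0.6413 = 1 − 0.32065 = 0.67935

0.68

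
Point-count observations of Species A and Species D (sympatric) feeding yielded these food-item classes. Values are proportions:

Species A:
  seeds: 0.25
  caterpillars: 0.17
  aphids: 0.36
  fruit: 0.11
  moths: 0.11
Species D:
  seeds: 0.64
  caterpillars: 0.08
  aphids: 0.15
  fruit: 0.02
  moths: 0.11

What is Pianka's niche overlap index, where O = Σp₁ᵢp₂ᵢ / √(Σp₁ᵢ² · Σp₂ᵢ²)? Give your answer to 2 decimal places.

Σ p₁ᵢp₂ᵢ = 0.1600 + 0.0136 + 0.0540 + 0.0022 + 0.0121 = 0.2419
Σp_1ᵢ² = 0.25² + 0.17² + 0.36² + 0.11² + 0.11² = 0.0625 + 0.0289 + 0.1296 + 0.0121 + 0.0121 = 0.2452
Σp_2ᵢ² = 0.64² + 0.08² + 0.15² + 0.02² + 0.11² = 0.4096 + 0.0064 + 0.0225 + 0.0004 + 0.0121 = 0.4510
O = 0.2419 / √(0.2452 × 0.4510) = 0.2419 / 0.33254 = 0.7274

0.73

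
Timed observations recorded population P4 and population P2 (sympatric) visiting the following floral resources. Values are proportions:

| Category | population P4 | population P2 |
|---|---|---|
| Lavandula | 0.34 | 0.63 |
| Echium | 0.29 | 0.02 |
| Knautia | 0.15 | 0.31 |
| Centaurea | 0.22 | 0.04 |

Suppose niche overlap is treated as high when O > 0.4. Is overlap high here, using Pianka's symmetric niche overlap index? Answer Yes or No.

Σ p₁ᵢp₂ᵢ = 0.2142 + 0.0058 + 0.0465 + 0.0088 = 0.2753
Σp_1ᵢ² = 0.34² + 0.29² + 0.15² + 0.22² = 0.1156 + 0.0841 + 0.0225 + 0.0484 = 0.2706
Σp_2ᵢ² = 0.63² + 0.02² + 0.31² + 0.04² = 0.3969 + 0.0004 + 0.0961 + 0.0016 = 0.4950
O = 0.2753 / √(0.2706 × 0.4950) = 0.2753 / 0.36599 = 0.7522
O = 0.7522 > 0.4 → Yes.

Yes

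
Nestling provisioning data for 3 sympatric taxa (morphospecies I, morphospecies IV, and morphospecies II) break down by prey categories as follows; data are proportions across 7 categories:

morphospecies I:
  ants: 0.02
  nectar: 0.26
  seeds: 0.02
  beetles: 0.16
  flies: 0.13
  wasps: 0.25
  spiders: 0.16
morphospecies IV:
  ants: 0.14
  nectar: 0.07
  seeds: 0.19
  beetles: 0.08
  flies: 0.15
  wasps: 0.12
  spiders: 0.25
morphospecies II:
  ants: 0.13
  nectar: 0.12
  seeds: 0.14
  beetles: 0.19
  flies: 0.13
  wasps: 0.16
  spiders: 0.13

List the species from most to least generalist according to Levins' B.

Σp_Iᵢ² = 0.02² + 0.26² + 0.02² + 0.16² + 0.13² + 0.25² + 0.16² = 0.0004 + 0.0676 + 0.0004 + 0.0256 + 0.0169 + 0.0625 + 0.0256 = 0.1990
B_I = 1 / 0.1990 = 5.0251
Σp_IVᵢ² = 0.14² + 0.07² + 0.19² + 0.08² + 0.15² + 0.12² + 0.25² = 0.0196 + 0.0049 + 0.0361 + 0.0064 + 0.0225 + 0.0144 + 0.0625 = 0.1664
B_IV = 1 / 0.1664 = 6.0096
Σp_IIᵢ² = 0.13² + 0.12² + 0.14² + 0.19² + 0.13² + 0.16² + 0.13² = 0.0169 + 0.0144 + 0.0196 + 0.0361 + 0.0169 + 0.0256 + 0.0169 = 0.1464
B_II = 1 / 0.1464 = 6.8306
Ranking by B (broadest → narrowest): morphospecies II (6.83) > morphospecies IV (6.01) > morphospecies I (5.03)

morphospecies II > morphospecies IV > morphospecies I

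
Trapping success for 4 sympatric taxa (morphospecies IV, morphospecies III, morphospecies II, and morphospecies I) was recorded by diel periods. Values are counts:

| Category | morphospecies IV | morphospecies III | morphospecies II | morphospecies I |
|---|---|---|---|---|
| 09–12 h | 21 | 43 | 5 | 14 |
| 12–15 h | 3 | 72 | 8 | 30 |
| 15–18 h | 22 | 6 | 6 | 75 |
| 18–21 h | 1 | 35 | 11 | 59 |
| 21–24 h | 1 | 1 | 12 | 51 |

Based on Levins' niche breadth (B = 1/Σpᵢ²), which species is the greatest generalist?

Proportions for morphospecies IV (n=48): 21/48=0.4375, 3/48=0.0625, 22/48=0.4583, 1/48=0.0208, 1/48=0.0208
Proportions for morphospecies III (n=157): 43/157=0.2739, 72/157=0.4586, 6/157=0.0382, 35/157=0.2229, 1/157=0.0064
Proportions for morphospecies II (n=42): 5/42=0.1190, 8/42=0.1905, 6/42=0.1429, 11/42=0.2619, 12/42=0.2857
Proportions for morphospecies I (n=229): 14/229=0.0611, 30/229=0.1310, 75/229=0.3275, 59/229=0.2576, 51/229=0.2227
Σp_IVᵢ² = 0.4375² + 0.0625² + 0.4583² + 0.0208² + 0.0208² = 0.191406 + 0.003906 + 0.210039 + 0.000433 + 0.000433 = 0.406217
B_IV = 1 / 0.406217 = 2.4617
Σp_IIIᵢ² = 0.2739² + 0.4586² + 0.0382² + 0.2229² + 0.0064² = 0.075021 + 0.210314 + 0.001459 + 0.049684 + 0.000041 = 0.336519
B_III = 1 / 0.336519 = 2.9716
Σp_IIᵢ² = 0.1190² + 0.1905² + 0.1429² + 0.2619² + 0.2857² = 0.014161 + 0.036290 + 0.020420 + 0.068592 + 0.081624 = 0.221087
B_II = 1 / 0.221087 = 4.5231
Σp_Iᵢ² = 0.0611² + 0.1310² + 0.3275² + 0.2576² + 0.2227² = 0.003733 + 0.017161 + 0.107256 + 0.066358 + 0.049595 = 0.244103
B_I = 1 / 0.244103 = 4.0966
Highest B → broadest niche (most generalist): morphospecies II (B = 4.52).

morphospecies II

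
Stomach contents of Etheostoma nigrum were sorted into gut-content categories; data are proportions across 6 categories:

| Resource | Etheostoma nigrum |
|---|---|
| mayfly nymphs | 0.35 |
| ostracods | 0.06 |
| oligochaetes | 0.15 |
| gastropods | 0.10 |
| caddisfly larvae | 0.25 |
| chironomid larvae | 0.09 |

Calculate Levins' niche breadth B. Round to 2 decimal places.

4.36

Σpᵢ² = 0.35² + 0.06² + 0.15² + 0.10² + 0.25² + 0.09² = 0.1225 + 0.0036 + 0.0225 + 0.0100 + 0.0625 + 0.0081 = 0.2292
B = 1 / 0.2292 = 4.3630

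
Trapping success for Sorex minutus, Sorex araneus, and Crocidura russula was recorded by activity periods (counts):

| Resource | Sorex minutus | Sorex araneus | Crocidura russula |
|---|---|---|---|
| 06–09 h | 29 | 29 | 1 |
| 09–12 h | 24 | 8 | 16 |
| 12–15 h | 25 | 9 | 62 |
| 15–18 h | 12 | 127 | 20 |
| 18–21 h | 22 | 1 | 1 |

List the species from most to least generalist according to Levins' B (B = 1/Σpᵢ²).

Sorex minutus > Crocidura russula > Sorex araneus

Proportions for Sorex minutus (n=112): 29/112=0.2589, 24/112=0.2143, 25/112=0.2232, 12/112=0.1071, 22/112=0.1964
Proportions for Sorex araneus (n=174): 29/174=0.1667, 8/174=0.0460, 9/174=0.0517, 127/174=0.7299, 1/174=0.0057
Proportions for Crocidura russula (n=100): 1/100=0.0100, 16/100=0.1600, 62/100=0.6200, 20/100=0.2000, 1/100=0.0100
Σp_minuᵢ² = 0.2589² + 0.2143² + 0.2232² + 0.1071² + 0.1964² = 0.067029 + 0.045924 + 0.049818 + 0.011470 + 0.038573 = 0.212814
B_minu = 1 / 0.212814 = 4.6989
Σp_aranᵢ² = 0.1667² + 0.0460² + 0.0517² + 0.7299² + 0.0057² = 0.027789 + 0.002116 + 0.002673 + 0.532754 + 0.000032 = 0.565364
B_aran = 1 / 0.565364 = 1.7688
Σp_russᵢ² = 0.0100² + 0.1600² + 0.6200² + 0.2000² + 0.0100² = 0.000100 + 0.025600 + 0.384400 + 0.040000 + 0.000100 = 0.450200
B_russ = 1 / 0.450200 = 2.2212
Ranking by B (broadest → narrowest): Sorex minutus (4.70) > Crocidura russula (2.22) > Sorex araneus (1.77)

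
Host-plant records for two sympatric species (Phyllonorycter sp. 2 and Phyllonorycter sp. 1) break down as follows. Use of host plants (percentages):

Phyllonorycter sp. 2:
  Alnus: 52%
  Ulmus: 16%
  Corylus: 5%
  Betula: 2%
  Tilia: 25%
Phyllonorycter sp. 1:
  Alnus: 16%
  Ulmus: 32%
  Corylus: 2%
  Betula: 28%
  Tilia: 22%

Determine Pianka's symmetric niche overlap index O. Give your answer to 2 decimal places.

0.65

Convert percentages to proportions (divide by 100).
Σ p₁ᵢp₂ᵢ = 0.0832 + 0.0512 + 0.0010 + 0.0056 + 0.0550 = 0.1960
Σp_1ᵢ² = 0.52² + 0.16² + 0.05² + 0.02² + 0.25² = 0.2704 + 0.0256 + 0.0025 + 0.0004 + 0.0625 = 0.3614
Σp_2ᵢ² = 0.16² + 0.32² + 0.02² + 0.28² + 0.22² = 0.0256 + 0.1024 + 0.0004 + 0.0784 + 0.0484 = 0.2552
O = 0.1960 / √(0.3614 × 0.2552) = 0.1960 / 0.30369 = 0.6454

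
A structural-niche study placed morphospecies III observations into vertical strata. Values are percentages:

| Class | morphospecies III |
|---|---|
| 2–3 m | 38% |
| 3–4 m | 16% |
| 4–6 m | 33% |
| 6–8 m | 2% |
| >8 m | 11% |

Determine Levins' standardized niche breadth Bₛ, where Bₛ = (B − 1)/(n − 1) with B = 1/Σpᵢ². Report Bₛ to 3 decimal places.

Convert percentages to proportions (divide by 100).
Σpᵢ² = 0.38² + 0.16² + 0.33² + 0.02² + 0.11² = 0.1444 + 0.0256 + 0.1089 + 0.0004 + 0.0121 = 0.2914
B = 1 / 0.2914 = 3.43171
Bₛ = (B − 1)/(n − 1) = (3.43171 − 1)/(5 − 1) = 2.43171/4 = 0.60793

0.608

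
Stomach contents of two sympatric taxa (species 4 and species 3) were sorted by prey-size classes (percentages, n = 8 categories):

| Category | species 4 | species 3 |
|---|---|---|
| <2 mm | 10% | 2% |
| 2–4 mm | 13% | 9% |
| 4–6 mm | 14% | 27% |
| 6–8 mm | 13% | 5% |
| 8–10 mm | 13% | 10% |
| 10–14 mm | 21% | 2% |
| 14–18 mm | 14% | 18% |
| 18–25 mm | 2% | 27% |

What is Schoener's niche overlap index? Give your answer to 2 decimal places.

Convert percentages to proportions (divide by 100).
Σ|p₁ᵢ − p₂ᵢ| = 0.08 + 0.04 + 0.13 + 0.08 + 0.03 + 0.19 + 0.04 + 0.25 = 0.84
D = 1 − ½ × 0.84 = 1 − 0.420 = 0.5800

0.58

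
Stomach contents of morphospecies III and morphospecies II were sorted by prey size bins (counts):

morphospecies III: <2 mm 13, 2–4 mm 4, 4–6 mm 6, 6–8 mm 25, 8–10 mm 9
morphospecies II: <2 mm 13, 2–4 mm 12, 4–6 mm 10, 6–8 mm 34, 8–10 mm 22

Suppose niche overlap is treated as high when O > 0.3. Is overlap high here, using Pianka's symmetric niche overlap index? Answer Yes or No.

Proportions for morphospecies III (n=57): 13/57=0.2281, 4/57=0.0702, 6/57=0.1053, 25/57=0.4386, 9/57=0.1579
Proportions for morphospecies II (n=91): 13/91=0.1429, 12/91=0.1319, 10/91=0.1099, 34/91=0.3736, 22/91=0.2418
Σ p₁ᵢp₂ᵢ = 0.032595 + 0.009259 + 0.011572 + 0.163861 + 0.038180 = 0.255467
Σp_1ᵢ² = 0.2281² + 0.0702² + 0.1053² + 0.4386² + 0.1579² = 0.052030 + 0.004928 + 0.011088 + 0.192370 + 0.024932 = 0.285348
Σp_2ᵢ² = 0.1429² + 0.1319² + 0.1099² + 0.3736² + 0.2418² = 0.020420 + 0.017398 + 0.012078 + 0.139577 + 0.058467 = 0.247940
O = 0.255467 / √(0.285348 × 0.247940) = 0.255467 / 0.2659872 = 0.9604
O = 0.9604 > 0.3 → Yes.

Yes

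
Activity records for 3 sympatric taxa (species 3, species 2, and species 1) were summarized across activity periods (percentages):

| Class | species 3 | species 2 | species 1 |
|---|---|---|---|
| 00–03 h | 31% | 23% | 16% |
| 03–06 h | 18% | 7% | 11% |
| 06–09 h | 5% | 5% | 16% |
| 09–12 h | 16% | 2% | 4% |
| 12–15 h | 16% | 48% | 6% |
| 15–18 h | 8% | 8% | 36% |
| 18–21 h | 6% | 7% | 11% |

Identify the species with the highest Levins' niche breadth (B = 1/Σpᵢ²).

species 3

Convert percentages to proportions (divide by 100).
Σp_3ᵢ² = 0.31² + 0.18² + 0.05² + 0.16² + 0.16² + 0.08² + 0.06² = 0.0961 + 0.0324 + 0.0025 + 0.0256 + 0.0256 + 0.0064 + 0.0036 = 0.1922
B_3 = 1 / 0.1922 = 5.2029
Σp_2ᵢ² = 0.23² + 0.07² + 0.05² + 0.02² + 0.48² + 0.08² + 0.07² = 0.0529 + 0.0049 + 0.0025 + 0.0004 + 0.2304 + 0.0064 + 0.0049 = 0.3024
B_2 = 1 / 0.3024 = 3.3069
Σp_1ᵢ² = 0.16² + 0.11² + 0.16² + 0.04² + 0.06² + 0.36² + 0.11² = 0.0256 + 0.0121 + 0.0256 + 0.0016 + 0.0036 + 0.1296 + 0.0121 = 0.2102
B_1 = 1 / 0.2102 = 4.7574
Highest B → broadest niche (most generalist): species 3 (B = 5.20).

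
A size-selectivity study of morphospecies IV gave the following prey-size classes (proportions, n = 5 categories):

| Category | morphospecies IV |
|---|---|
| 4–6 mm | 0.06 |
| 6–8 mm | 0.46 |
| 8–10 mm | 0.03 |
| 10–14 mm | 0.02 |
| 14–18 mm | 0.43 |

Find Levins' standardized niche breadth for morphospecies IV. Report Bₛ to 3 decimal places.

Σpᵢ² = 0.06² + 0.46² + 0.03² + 0.02² + 0.43² = 0.0036 + 0.2116 + 0.0009 + 0.0004 + 0.1849 = 0.4014
B = 1 / 0.4014 = 2.49128
Bₛ = (B − 1)/(n − 1) = (2.49128 − 1)/(5 − 1) = 1.49128/4 = 0.37282

0.373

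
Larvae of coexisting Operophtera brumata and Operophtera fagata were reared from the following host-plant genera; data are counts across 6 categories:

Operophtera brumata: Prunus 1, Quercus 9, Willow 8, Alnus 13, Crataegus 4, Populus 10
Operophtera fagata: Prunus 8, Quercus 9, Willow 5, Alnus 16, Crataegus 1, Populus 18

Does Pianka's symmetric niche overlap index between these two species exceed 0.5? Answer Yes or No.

Yes

Proportions for Operophtera brumata (n=45): 1/45=0.0222, 9/45=0.2000, 8/45=0.1778, 13/45=0.2889, 4/45=0.0889, 10/45=0.2222
Proportions for Operophtera fagata (n=57): 8/57=0.1404, 9/57=0.1579, 5/57=0.0877, 16/57=0.2807, 1/57=0.0175, 18/57=0.3158
Σ p₁ᵢp₂ᵢ = 0.003117 + 0.031580 + 0.015593 + 0.081094 + 0.001556 + 0.070171 = 0.203111
Σp_1ᵢ² = 0.0222² + 0.2000² + 0.1778² + 0.2889² + 0.0889² + 0.2222² = 0.000493 + 0.040000 + 0.031613 + 0.083463 + 0.007903 + 0.049373 = 0.212845
Σp_2ᵢ² = 0.1404² + 0.1579² + 0.0877² + 0.2807² + 0.0175² + 0.3158² = 0.019712 + 0.024932 + 0.007691 + 0.078792 + 0.000306 + 0.099730 = 0.231163
O = 0.203111 / √(0.212845 × 0.231163) = 0.203111 / 0.2218150 = 0.9157
O = 0.9157 > 0.5 → Yes.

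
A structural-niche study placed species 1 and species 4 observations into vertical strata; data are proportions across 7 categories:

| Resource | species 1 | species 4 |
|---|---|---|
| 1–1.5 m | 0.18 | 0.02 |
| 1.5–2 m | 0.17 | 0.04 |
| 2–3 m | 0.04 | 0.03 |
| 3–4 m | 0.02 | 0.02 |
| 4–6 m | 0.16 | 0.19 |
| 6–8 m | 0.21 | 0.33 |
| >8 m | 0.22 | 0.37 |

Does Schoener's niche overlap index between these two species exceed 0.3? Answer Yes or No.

Σ|p₁ᵢ − p₂ᵢ| = 0.16 + 0.13 + 0.01 + 0.00 + 0.03 + 0.12 + 0.15 = 0.60
D = 1 − ½ × 0.60 = 1 − 0.300 = 0.7000
D = 0.7000 > 0.3 → Yes.

Yes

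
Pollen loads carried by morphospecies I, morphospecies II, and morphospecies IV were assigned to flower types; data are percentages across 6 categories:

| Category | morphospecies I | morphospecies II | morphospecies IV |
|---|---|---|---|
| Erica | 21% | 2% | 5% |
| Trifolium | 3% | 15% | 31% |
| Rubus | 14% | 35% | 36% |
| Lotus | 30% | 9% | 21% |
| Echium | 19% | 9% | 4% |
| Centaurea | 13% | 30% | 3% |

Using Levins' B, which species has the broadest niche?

Convert percentages to proportions (divide by 100).
Σp_Iᵢ² = 0.21² + 0.03² + 0.14² + 0.30² + 0.19² + 0.13² = 0.0441 + 0.0009 + 0.0196 + 0.0900 + 0.0361 + 0.0169 = 0.2076
B_I = 1 / 0.2076 = 4.8170
Σp_IIᵢ² = 0.02² + 0.15² + 0.35² + 0.09² + 0.09² + 0.30² = 0.0004 + 0.0225 + 0.1225 + 0.0081 + 0.0081 + 0.0900 = 0.2516
B_II = 1 / 0.2516 = 3.9746
Σp_IVᵢ² = 0.05² + 0.31² + 0.36² + 0.21² + 0.04² + 0.03² = 0.0025 + 0.0961 + 0.1296 + 0.0441 + 0.0016 + 0.0009 = 0.2748
B_IV = 1 / 0.2748 = 3.6390
Highest B → broadest niche (most generalist): morphospecies I (B = 4.82).

morphospecies I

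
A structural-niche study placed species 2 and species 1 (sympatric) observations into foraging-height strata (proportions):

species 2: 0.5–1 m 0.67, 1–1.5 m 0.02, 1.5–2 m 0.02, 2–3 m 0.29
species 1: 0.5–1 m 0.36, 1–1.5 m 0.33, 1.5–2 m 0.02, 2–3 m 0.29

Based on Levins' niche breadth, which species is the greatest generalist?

species 1

Σp_2ᵢ² = 0.67² + 0.02² + 0.02² + 0.29² = 0.4489 + 0.0004 + 0.0004 + 0.0841 = 0.5338
B_2 = 1 / 0.5338 = 1.8734
Σp_1ᵢ² = 0.36² + 0.33² + 0.02² + 0.29² = 0.1296 + 0.1089 + 0.0004 + 0.0841 = 0.3230
B_1 = 1 / 0.3230 = 3.0960
Highest B → broadest niche (most generalist): species 1 (B = 3.10).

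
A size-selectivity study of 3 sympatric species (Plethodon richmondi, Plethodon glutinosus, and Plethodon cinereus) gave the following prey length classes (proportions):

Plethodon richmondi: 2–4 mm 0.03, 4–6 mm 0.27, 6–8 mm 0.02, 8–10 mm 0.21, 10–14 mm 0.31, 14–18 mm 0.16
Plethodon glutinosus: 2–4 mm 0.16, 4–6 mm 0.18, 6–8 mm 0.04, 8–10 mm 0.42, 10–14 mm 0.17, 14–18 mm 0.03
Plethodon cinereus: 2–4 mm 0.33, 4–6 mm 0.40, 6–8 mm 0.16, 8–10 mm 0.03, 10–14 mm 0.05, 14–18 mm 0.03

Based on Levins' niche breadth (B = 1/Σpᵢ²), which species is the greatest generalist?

Plethodon richmondi

Σp_richᵢ² = 0.03² + 0.27² + 0.02² + 0.21² + 0.31² + 0.16² = 0.0009 + 0.0729 + 0.0004 + 0.0441 + 0.0961 + 0.0256 = 0.2400
B_rich = 1 / 0.2400 = 4.1667
Σp_glutᵢ² = 0.16² + 0.18² + 0.04² + 0.42² + 0.17² + 0.03² = 0.0256 + 0.0324 + 0.0016 + 0.1764 + 0.0289 + 0.0009 = 0.2658
B_glut = 1 / 0.2658 = 3.7622
Σp_cineᵢ² = 0.33² + 0.40² + 0.16² + 0.03² + 0.05² + 0.03² = 0.1089 + 0.1600 + 0.0256 + 0.0009 + 0.0025 + 0.0009 = 0.2988
B_cine = 1 / 0.2988 = 3.3467
Highest B → broadest niche (most generalist): Plethodon richmondi (B = 4.17).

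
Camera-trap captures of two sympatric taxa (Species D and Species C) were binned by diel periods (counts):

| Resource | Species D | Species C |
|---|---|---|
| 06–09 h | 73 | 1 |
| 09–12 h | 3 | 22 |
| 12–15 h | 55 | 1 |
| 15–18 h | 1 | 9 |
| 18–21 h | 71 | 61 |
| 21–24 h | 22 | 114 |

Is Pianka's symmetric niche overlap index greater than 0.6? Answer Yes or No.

No

Proportions for Species D (n=225): 73/225=0.3244, 3/225=0.0133, 55/225=0.2444, 1/225=0.0044, 71/225=0.3156, 22/225=0.0978
Proportions for Species C (n=208): 1/208=0.0048, 22/208=0.1058, 1/208=0.0048, 9/208=0.0433, 61/208=0.2933, 114/208=0.5481
Σ p₁ᵢp₂ᵢ = 0.001557 + 0.001407 + 0.001173 + 0.000191 + 0.092565 + 0.053604 = 0.150497
Σp_1ᵢ² = 0.3244² + 0.0133² + 0.2444² + 0.0044² + 0.3156² + 0.0978² = 0.105235 + 0.000177 + 0.059731 + 0.000019 + 0.099603 + 0.009565 = 0.274330
Σp_2ᵢ² = 0.0048² + 0.1058² + 0.0048² + 0.0433² + 0.2933² + 0.5481² = 0.000023 + 0.011194 + 0.000023 + 0.001875 + 0.086025 + 0.300414 = 0.399554
O = 0.150497 / √(0.274330 × 0.399554) = 0.150497 / 0.3310735 = 0.4546
O = 0.4546 < 0.6 → No.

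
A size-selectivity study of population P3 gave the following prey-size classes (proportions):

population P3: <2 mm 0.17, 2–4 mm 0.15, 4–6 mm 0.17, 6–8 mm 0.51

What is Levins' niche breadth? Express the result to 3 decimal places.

2.938

Σpᵢ² = 0.17² + 0.15² + 0.17² + 0.51² = 0.0289 + 0.0225 + 0.0289 + 0.2601 = 0.3404
B = 1 / 0.3404 = 2.93772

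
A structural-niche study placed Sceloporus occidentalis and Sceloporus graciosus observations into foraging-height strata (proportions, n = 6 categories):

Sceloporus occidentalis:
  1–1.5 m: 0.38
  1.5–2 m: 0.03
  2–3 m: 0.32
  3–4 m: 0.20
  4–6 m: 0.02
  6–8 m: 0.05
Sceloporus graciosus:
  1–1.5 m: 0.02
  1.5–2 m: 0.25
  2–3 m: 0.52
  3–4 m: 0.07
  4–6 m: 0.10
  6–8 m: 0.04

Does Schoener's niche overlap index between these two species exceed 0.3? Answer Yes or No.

Yes

Σ|p₁ᵢ − p₂ᵢ| = 0.36 + 0.22 + 0.20 + 0.13 + 0.08 + 0.01 = 1.00
D = 1 − ½ × 1.00 = 1 − 0.500 = 0.5000
D = 0.5000 > 0.3 → Yes.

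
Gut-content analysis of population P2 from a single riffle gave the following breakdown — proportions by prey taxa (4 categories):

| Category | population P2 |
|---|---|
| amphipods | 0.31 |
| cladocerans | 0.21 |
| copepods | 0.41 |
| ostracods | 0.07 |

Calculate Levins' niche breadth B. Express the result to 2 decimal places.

Σpᵢ² = 0.31² + 0.21² + 0.41² + 0.07² = 0.0961 + 0.0441 + 0.1681 + 0.0049 = 0.3132
B = 1 / 0.3132 = 3.1928

3.19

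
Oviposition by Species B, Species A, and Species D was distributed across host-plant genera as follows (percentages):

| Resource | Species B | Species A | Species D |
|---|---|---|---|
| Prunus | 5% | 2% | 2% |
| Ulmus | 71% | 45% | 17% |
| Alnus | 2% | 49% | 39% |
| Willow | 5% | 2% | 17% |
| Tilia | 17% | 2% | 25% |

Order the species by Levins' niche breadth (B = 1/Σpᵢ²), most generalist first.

Convert percentages to proportions (divide by 100).
Σp_Bᵢ² = 0.05² + 0.71² + 0.02² + 0.05² + 0.17² = 0.0025 + 0.5041 + 0.0004 + 0.0025 + 0.0289 = 0.5384
B_B = 1 / 0.5384 = 1.8574
Σp_Aᵢ² = 0.02² + 0.45² + 0.49² + 0.02² + 0.02² = 0.0004 + 0.2025 + 0.2401 + 0.0004 + 0.0004 = 0.4438
B_A = 1 / 0.4438 = 2.2533
Σp_Dᵢ² = 0.02² + 0.17² + 0.39² + 0.17² + 0.25² = 0.0004 + 0.0289 + 0.1521 + 0.0289 + 0.0625 = 0.2728
B_D = 1 / 0.2728 = 3.6657
Ranking by B (broadest → narrowest): Species D (3.67) > Species A (2.25) > Species B (1.86)

Species D > Species A > Species B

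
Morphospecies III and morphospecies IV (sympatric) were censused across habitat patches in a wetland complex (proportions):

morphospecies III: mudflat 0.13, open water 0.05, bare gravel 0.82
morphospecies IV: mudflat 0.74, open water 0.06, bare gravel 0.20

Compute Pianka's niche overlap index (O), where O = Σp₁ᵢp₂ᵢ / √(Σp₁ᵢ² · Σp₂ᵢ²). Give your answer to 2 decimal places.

Σ p₁ᵢp₂ᵢ = 0.0962 + 0.0030 + 0.1640 = 0.2632
Σp_1ᵢ² = 0.13² + 0.05² + 0.82² = 0.0169 + 0.0025 + 0.6724 = 0.6918
Σp_2ᵢ² = 0.74² + 0.06² + 0.20² = 0.5476 + 0.0036 + 0.0400 = 0.5912
O = 0.2632 / √(0.6918 × 0.5912) = 0.2632 / 0.63952 = 0.4116

0.41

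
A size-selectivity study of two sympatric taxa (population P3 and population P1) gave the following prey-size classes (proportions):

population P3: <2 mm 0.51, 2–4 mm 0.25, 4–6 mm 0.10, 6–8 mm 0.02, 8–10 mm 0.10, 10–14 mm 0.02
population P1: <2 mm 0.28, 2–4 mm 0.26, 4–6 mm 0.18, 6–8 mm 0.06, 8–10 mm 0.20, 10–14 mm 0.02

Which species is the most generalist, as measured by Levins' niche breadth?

population P1

Σp_P3ᵢ² = 0.51² + 0.25² + 0.10² + 0.02² + 0.10² + 0.02² = 0.2601 + 0.0625 + 0.0100 + 0.0004 + 0.0100 + 0.0004 = 0.3434
B_P3 = 1 / 0.3434 = 2.9121
Σp_P1ᵢ² = 0.28² + 0.26² + 0.18² + 0.06² + 0.20² + 0.02² = 0.0784 + 0.0676 + 0.0324 + 0.0036 + 0.0400 + 0.0004 = 0.2224
B_P1 = 1 / 0.2224 = 4.4964
Highest B → broadest niche (most generalist): population P1 (B = 4.50).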